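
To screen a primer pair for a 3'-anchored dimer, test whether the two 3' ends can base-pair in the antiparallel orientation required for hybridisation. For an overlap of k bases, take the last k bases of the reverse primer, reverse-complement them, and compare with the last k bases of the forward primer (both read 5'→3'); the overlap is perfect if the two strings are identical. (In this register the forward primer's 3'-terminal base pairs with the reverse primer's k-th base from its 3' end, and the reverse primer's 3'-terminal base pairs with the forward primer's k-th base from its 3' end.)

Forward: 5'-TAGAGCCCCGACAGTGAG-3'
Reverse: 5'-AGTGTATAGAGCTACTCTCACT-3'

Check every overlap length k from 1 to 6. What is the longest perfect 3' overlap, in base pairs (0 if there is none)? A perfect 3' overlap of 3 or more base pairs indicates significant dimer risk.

Last 6 bases (5'→3') — forward …AGTGAG, reverse …CTCACT.
Reverse complement of the reverse primer's last 6 bases: AGTGAG; its first k bases are the reverse complement of the reverse primer's last k bases, so a perfect k-base overlap needs the forward primer's last k bases to equal them.
Comparing (forward last k vs required): k=1: G vs A ✗; k=2: AG vs AG ✓; k=3: GAG vs AGT ✗; k=4: TGAG vs AGTG ✗; k=5: GTGAG vs AGTGA ✗; k=6: AGTGAG vs AGTGAG ✓.
Perfect overlaps at k = 2, 6; the largest is 6.

Longest perfect overlap: 6 complementary base pairs; significant dimer risk (threshold 3).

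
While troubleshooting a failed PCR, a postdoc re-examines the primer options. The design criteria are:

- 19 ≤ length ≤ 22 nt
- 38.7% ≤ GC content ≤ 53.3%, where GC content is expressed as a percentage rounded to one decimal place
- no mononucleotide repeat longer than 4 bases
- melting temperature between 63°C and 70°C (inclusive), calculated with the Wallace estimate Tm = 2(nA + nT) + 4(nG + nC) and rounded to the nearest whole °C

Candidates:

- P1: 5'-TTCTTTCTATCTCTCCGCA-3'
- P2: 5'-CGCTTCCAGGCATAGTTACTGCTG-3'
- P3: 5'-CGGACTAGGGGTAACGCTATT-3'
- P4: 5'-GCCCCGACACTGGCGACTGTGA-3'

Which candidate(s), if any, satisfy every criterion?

P3 only.

P1 (19 nt, A=2 T=9 G=1 C=7): length 19 ✓; GC 8/19 = 42.1% ✓; longest run = 3 ✓; Tm = 2·11 + 4·8 = 54°C, outside 63–70°C ✗ — fails.
P2 (24 nt, A=4 T=7 G=6 C=7): length 24, outside 19–22 ✗; GC 13/24 = 54.2%, outside 38.7–53.3% ✗; longest run = 2 ✓; Tm = 2·11 + 4·13 = 74°C, outside 63–70°C ✗ — fails.
P3 (21 nt, A=5 T=5 G=7 C=4): length 21 ✓; GC 11/21 = 52.4% ✓; longest run = 4 ✓; Tm = 2·10 + 4·11 = 64°C ✓ — passes.
P4 (22 nt, A=4 T=3 G=7 C=8): length 22 ✓; GC 15/22 = 68.2%, outside 38.7–53.3% ✗; longest run = 4 ✓; Tm = 2·7 + 4·15 = 74°C, outside 63–70°C ✗ — fails.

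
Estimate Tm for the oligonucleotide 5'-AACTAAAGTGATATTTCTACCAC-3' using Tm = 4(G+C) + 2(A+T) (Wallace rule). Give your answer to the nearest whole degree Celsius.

Base counts: A=9, T=7, G=2, C=5 (length 23).
Tm = 2·(9+7) + 4·(2+5) = 2·16 + 4·7 = 32 + 28 = 60°C.

60°C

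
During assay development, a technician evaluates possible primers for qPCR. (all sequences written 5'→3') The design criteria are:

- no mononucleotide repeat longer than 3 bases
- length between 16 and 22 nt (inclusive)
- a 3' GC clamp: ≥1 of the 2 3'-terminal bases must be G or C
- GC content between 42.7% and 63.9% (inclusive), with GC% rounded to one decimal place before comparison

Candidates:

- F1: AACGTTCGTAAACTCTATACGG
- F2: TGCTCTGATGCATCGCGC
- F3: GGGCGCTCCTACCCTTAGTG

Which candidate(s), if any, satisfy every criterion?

F1 (22 nt, A=7 T=6 G=4 C=5): longest run = 3 ✓; length 22 ✓; 3' end GG has 2 G/C ✓; GC 9/22 = 40.9%, outside 42.7–63.9% ✗ — fails.
F2 (18 nt, A=2 T=5 G=5 C=6): longest run = 1 ✓; length 18 ✓; 3' end GC has 2 G/C ✓; GC 11/18 = 61.1% ✓ — passes.
F3 (20 nt, A=2 T=5 G=6 C=7): longest run = 3 ✓; length 20 ✓; 3' end TG has 1 G/C ✓; GC 13/20 = 65.0%, outside 42.7–63.9% ✗ — fails.

F2 only.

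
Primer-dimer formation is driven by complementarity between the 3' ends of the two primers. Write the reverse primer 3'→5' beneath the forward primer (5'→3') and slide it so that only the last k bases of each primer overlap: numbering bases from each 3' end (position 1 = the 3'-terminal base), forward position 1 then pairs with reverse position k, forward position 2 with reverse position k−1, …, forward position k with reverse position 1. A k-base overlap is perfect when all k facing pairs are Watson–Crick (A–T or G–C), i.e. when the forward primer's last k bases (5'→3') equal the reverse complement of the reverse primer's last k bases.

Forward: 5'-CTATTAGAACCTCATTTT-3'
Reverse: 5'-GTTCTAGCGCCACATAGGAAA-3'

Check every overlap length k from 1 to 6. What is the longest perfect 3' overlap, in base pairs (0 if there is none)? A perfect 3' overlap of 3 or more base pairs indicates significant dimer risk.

Longest perfect overlap: 3 complementary base pairs; significant dimer risk (threshold 3).

Last 6 bases (5'→3') — forward …CATTTT, reverse …AGGAAA.
Reverse complement of the reverse primer's last 6 bases: TTTCCT; its first k bases are the reverse complement of the reverse primer's last k bases, so a perfect k-base overlap needs the forward primer's last k bases to equal them.
Comparing (forward last k vs required): k=1: T vs T ✓; k=2: TT vs TT ✓; k=3: TTT vs TTT ✓; k=4: TTTT vs TTTC ✗; k=5: ATTTT vs TTTCC ✗; k=6: CATTTT vs TTTCCT ✗.
Perfect overlaps at k = 1, 2, 3; the largest is 3.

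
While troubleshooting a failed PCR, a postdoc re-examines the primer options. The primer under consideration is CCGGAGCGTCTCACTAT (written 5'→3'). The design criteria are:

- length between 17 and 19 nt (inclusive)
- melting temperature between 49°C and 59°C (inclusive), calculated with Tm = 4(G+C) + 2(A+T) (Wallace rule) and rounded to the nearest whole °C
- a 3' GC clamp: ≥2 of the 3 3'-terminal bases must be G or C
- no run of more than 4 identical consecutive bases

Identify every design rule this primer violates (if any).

Base counts: A=3, T=4, G=4, C=6 (length 17).
length: length 17 ✓
Tm: Tm = 2·7 + 4·10 = 54°C ✓
GC clamp: 3' end TAT has 0 G/C, need ≥2 ✗
homopolymer run: longest run = 2 ✓

Fails: GC clamp.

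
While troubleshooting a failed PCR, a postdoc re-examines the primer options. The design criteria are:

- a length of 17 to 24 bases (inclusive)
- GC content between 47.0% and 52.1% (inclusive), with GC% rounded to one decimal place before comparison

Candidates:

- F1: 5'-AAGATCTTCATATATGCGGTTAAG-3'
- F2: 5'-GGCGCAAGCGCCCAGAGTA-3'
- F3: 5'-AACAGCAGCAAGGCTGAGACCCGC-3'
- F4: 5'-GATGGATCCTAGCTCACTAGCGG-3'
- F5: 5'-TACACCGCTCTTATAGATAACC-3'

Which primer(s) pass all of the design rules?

None of the candidates satisfy all criteria.

F1 (24 nt, A=8 T=8 G=5 C=3): length 24 ✓; GC 8/24 = 33.3%, outside 47.0–52.1% ✗ — fails.
F2 (19 nt, A=5 T=1 G=7 C=6): length 19 ✓; GC 13/19 = 68.4%, outside 47.0–52.1% ✗ — fails.
F3 (24 nt, A=8 T=1 G=7 C=8): length 24 ✓; GC 15/24 = 62.5%, outside 47.0–52.1% ✗ — fails.
F4 (23 nt, A=5 T=5 G=7 C=6): length 23 ✓; GC 13/23 = 56.5%, outside 47.0–52.1% ✗ — fails.
F5 (22 nt, A=7 T=6 G=2 C=7): length 22 ✓; GC 9/22 = 40.9%, outside 47.0–52.1% ✗ — fails.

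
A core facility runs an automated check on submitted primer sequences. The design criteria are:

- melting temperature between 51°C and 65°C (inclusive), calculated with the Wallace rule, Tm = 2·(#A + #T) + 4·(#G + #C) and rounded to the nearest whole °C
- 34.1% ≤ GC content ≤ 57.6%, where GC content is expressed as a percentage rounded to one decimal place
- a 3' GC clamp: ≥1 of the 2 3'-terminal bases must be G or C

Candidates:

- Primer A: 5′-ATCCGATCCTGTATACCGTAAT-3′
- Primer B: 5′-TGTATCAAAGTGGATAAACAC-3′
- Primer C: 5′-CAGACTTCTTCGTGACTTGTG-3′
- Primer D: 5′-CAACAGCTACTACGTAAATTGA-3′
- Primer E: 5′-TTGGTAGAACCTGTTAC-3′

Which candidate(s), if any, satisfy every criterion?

Primer A (22 nt, A=6 T=7 G=3 C=6): Tm = 2·13 + 4·9 = 62°C ✓; GC 9/22 = 40.9% ✓; 3' end AT has 0 G/C, need ≥1 ✗ — fails.
Primer B (21 nt, A=9 T=5 G=4 C=3): Tm = 2·14 + 4·7 = 56°C ✓; GC 7/21 = 33.3%, outside 34.1–57.6% ✗; 3' end AC has 1 G/C ✓ — fails.
Primer C (21 nt, A=3 T=8 G=5 C=5): Tm = 2·11 + 4·10 = 62°C ✓; GC 10/21 = 47.6% ✓; 3' end TG has 1 G/C ✓ — passes.
Primer D (22 nt, A=9 T=5 G=3 C=5): Tm = 2·14 + 4·8 = 60°C ✓; GC 8/22 = 36.4% ✓; 3' end GA has 1 G/C ✓ — passes.
Primer E (17 nt, A=4 T=6 G=4 C=3): Tm = 2·10 + 4·7 = 48°C, outside 51–65°C ✗; GC 7/17 = 41.2% ✓; 3' end AC has 1 G/C ✓ — fails.

Primer C and Primer D.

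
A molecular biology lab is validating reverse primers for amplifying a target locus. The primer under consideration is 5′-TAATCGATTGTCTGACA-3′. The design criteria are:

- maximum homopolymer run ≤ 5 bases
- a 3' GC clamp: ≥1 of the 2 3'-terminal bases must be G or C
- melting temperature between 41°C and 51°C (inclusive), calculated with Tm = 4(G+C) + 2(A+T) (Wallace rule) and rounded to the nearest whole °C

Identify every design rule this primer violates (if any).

Base counts: A=5, T=6, G=3, C=3 (length 17).
homopolymer run: longest run = 2 ✓
GC clamp: 3' end CA has 1 G/C ✓
Tm: Tm = 2·11 + 4·6 = 46°C ✓

Meets all criteria.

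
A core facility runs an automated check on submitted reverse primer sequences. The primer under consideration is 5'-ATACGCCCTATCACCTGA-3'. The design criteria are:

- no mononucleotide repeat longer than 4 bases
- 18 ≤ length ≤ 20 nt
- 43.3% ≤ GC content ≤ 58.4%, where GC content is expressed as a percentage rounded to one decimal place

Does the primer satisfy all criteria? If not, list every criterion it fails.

Meets all criteria.

Base counts: A=5, T=4, G=2, C=7 (length 18).
homopolymer run: longest run = 3 ✓
length: length 18 ✓
GC content: GC 9/18 = 50.0% ✓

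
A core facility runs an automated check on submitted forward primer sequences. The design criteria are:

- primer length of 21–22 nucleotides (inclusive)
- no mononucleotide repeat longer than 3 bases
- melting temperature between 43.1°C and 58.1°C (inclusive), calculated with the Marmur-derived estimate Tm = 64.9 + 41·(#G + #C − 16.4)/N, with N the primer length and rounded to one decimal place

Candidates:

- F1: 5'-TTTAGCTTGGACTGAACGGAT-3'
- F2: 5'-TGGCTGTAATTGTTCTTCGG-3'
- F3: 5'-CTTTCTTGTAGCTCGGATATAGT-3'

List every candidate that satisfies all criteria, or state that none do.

F1 only.

F1 (21 nt, A=5 T=7 G=6 C=3): length 21 ✓; longest run = 3 ✓; Tm = 64.9 + 41·(9 − 16.4)/21 = 50.5°C ✓ — passes.
F2 (20 nt, A=2 T=9 G=6 C=3): length 20, outside 21–22 ✗; longest run = 2 ✓; Tm = 64.9 + 41·(9 − 16.4)/20 = 49.7°C ✓ — fails.
F3 (23 nt, A=4 T=10 G=5 C=4): length 23, outside 21–22 ✗; longest run = 3 ✓; Tm = 64.9 + 41·(9 − 16.4)/23 = 51.7°C ✓ — fails.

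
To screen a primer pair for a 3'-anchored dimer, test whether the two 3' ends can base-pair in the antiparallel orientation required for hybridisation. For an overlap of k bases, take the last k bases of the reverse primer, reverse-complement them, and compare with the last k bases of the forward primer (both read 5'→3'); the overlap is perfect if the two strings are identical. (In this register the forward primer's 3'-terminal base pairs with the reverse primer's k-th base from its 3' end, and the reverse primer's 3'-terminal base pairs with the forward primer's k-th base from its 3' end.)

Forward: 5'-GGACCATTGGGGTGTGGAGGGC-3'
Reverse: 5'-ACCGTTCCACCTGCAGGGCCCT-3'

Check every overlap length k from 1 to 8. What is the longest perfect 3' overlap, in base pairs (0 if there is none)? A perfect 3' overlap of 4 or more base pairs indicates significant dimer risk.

Longest perfect overlap: 5 complementary base pairs; significant dimer risk (threshold 4).

Last 8 bases (5'→3') — forward …TGGAGGGC, reverse …AGGGCCCT.
Reverse complement of the reverse primer's last 8 bases: AGGGCCCT; its first k bases are the reverse complement of the reverse primer's last k bases, so a perfect k-base overlap needs the forward primer's last k bases to equal them.
Comparing (forward last k vs required): k=1: C vs A ✗; k=2: GC vs AG ✗; k=3: GGC vs AGG ✗; k=4: GGGC vs AGGG ✗; k=5: AGGGC vs AGGGC ✓; k=6: GAGGGC vs AGGGCC ✗; k=7: GGAGGGC vs AGGGCCC ✗; k=8: TGGAGGGC vs AGGGCCCT ✗.
Only k = 5 is perfect, so the longest perfect 3' overlap is 5.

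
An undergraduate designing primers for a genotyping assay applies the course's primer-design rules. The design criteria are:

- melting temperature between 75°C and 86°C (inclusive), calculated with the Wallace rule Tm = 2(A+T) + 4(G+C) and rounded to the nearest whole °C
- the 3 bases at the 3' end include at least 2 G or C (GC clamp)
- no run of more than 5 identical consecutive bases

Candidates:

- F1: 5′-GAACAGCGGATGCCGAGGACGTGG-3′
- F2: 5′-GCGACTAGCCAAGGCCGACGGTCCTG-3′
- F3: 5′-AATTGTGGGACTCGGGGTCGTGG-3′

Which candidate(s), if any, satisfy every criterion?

F1 only.

F1 (24 nt, A=6 T=2 G=11 C=5): Tm = 2·8 + 4·16 = 80°C ✓; 3' end TGG has 2 G/C ✓; longest run = 2 ✓ — passes.
F2 (26 nt, A=5 T=3 G=9 C=9): Tm = 2·8 + 4·18 = 88°C, outside 75–86°C ✗; 3' end CTG has 2 G/C ✓; longest run = 2 ✓ — fails.
F3 (23 nt, A=3 T=6 G=11 C=3): Tm = 2·9 + 4·14 = 74°C, outside 75–86°C ✗; 3' end TGG has 2 G/C ✓; longest run = 4 ✓ — fails.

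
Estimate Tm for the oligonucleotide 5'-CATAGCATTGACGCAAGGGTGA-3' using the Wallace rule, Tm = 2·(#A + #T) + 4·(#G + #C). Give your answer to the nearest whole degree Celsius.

66°C

Base counts: A=7, T=4, G=7, C=4 (length 22).
Tm = 2·(7+4) + 4·(7+4) = 2·11 + 4·11 = 22 + 44 = 66°C.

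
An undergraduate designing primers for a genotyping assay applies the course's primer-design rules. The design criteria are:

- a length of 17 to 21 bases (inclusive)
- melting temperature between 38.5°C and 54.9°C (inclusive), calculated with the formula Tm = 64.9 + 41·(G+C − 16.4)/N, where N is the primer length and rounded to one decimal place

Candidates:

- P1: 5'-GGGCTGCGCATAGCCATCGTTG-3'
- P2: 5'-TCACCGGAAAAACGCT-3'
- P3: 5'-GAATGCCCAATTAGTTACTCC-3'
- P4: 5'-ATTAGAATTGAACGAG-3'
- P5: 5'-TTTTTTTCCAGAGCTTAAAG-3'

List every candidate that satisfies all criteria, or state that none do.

P1 (22 nt, A=3 T=5 G=8 C=6): length 22, outside 17–21 ✗; Tm = 64.9 + 41·(14 − 16.4)/22 = 60.4°C, outside 38.5–54.9°C ✗ — fails.
P2 (16 nt, A=6 T=2 G=3 C=5): length 16, outside 17–21 ✗; Tm = 64.9 + 41·(8 − 16.4)/16 = 43.4°C ✓ — fails.
P3 (21 nt, A=6 T=6 G=3 C=6): length 21 ✓; Tm = 64.9 + 41·(9 − 16.4)/21 = 50.5°C ✓ — passes.
P4 (16 nt, A=7 T=4 G=4 C=1): length 16, outside 17–21 ✗; Tm = 64.9 + 41·(5 − 16.4)/16 = 35.7°C, outside 38.5–54.9°C ✗ — fails.
P5 (20 nt, A=5 T=9 G=3 C=3): length 20 ✓; Tm = 64.9 + 41·(6 − 16.4)/20 = 43.6°C ✓ — passes.

P3 and P5.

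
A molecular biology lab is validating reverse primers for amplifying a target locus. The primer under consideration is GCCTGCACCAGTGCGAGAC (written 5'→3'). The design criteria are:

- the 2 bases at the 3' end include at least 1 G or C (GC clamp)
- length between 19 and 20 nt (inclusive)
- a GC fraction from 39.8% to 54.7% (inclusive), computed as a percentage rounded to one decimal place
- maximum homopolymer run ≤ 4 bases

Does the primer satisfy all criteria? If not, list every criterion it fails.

Fails: GC content.

Base counts: A=4, T=2, G=6, C=7 (length 19).
GC clamp: 3' end AC has 1 G/C ✓
length: length 19 ✓
GC content: GC 13/19 = 68.4%, outside 39.8–54.7% ✗
homopolymer run: longest run = 2 ✓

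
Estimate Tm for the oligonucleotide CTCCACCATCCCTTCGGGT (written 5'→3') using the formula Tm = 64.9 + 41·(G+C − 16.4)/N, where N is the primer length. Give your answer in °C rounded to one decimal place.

55.4°C

Base counts: A=2, T=5, G=3, C=9; G+C = 12, N = 19.
Tm = 64.9 + 41·(12 − 16.4)/19 = 64.9 + -180.40/19 = 55.4°C.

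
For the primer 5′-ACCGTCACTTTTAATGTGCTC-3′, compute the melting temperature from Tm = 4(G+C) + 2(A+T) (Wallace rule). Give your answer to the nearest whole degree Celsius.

Base counts: A=4, T=8, G=3, C=6 (length 21).
Tm = 2·(4+8) + 4·(3+6) = 2·12 + 4·9 = 24 + 36 = 60°C.

60°C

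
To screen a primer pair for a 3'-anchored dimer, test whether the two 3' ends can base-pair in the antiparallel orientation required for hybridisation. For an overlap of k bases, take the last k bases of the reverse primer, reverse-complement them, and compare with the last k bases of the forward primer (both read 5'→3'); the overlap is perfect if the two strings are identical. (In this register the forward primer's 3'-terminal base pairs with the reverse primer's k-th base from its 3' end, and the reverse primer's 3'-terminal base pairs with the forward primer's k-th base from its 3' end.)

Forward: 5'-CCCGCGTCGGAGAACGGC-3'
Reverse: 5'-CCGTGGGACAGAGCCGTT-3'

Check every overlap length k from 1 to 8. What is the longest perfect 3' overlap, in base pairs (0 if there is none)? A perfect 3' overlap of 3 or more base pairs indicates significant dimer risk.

Longest perfect overlap: 6 complementary base pairs; significant dimer risk (threshold 3).

Last 8 bases (5'→3') — forward …AGAACGGC, reverse …GAGCCGTT.
Reverse complement of the reverse primer's last 8 bases: AACGGCTC; its first k bases are the reverse complement of the reverse primer's last k bases, so a perfect k-base overlap needs the forward primer's last k bases to equal them.
Comparing (forward last k vs required): k=1: C vs A ✗; k=2: GC vs AA ✗; k=3: GGC vs AAC ✗; k=4: CGGC vs AACG ✗; k=5: ACGGC vs AACGG ✗; k=6: AACGGC vs AACGGC ✓; k=7: GAACGGC vs AACGGCT ✗; k=8: AGAACGGC vs AACGGCTC ✗.
Only k = 6 is perfect, so the longest perfect 3' overlap is 6.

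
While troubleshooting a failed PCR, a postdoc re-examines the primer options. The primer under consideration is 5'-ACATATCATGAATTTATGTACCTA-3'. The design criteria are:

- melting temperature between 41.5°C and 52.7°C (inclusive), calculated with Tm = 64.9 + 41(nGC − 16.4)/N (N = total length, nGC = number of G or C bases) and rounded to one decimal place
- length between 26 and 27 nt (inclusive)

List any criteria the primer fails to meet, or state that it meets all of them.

Base counts: A=9, T=9, G=2, C=4 (length 24).
Tm: Tm = 64.9 + 41·(6 − 16.4)/24 = 47.1°C ✓
length: length 24, outside 26–27 ✗

Fails: length.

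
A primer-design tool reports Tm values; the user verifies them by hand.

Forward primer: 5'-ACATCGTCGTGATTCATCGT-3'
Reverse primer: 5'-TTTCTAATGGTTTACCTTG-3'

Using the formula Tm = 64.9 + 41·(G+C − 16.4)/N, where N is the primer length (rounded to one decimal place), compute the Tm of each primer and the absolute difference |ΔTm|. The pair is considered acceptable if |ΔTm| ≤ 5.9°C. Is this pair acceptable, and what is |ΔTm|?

|ΔTm| = 7.2°C; the pair is not acceptable.

Forward: G+C = 9, N = 20 → Tm = 64.9 + 41·(9 − 16.4)/20 = 49.7°C.
Reverse: G+C = 6, N = 19 → Tm = 64.9 + 41·(6 − 16.4)/19 = 42.5°C.
|ΔTm| = |49.7 − 42.5| = 7.2°C, > 5.9°C.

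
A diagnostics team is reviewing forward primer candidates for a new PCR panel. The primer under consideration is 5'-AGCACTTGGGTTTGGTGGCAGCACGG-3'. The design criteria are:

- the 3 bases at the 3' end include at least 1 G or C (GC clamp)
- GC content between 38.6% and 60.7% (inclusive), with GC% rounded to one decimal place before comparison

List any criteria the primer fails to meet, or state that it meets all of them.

Base counts: A=4, T=6, G=11, C=5 (length 26).
GC clamp: 3' end CGG has 3 G/C ✓
GC content: GC 16/26 = 61.5%, outside 38.6–60.7% ✗

Fails: GC content.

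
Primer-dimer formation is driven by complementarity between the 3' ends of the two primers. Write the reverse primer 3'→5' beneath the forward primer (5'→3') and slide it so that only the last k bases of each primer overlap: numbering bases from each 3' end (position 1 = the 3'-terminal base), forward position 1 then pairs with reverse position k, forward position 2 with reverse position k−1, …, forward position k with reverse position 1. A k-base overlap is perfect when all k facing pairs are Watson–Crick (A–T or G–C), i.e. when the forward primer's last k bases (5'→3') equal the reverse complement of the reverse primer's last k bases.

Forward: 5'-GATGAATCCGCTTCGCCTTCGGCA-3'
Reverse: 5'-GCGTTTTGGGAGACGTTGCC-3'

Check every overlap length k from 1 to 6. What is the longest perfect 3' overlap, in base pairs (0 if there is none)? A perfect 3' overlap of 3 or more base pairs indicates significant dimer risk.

Last 6 bases (5'→3') — forward …TCGGCA, reverse …GTTGCC.
Reverse complement of the reverse primer's last 6 bases: GGCAAC; its first k bases are the reverse complement of the reverse primer's last k bases, so a perfect k-base overlap needs the forward primer's last k bases to equal them.
Comparing (forward last k vs required): k=1: A vs G ✗; k=2: CA vs GG ✗; k=3: GCA vs GGC ✗; k=4: GGCA vs GGCA ✓; k=5: CGGCA vs GGCAA ✗; k=6: TCGGCA vs GGCAAC ✗.
Only k = 4 is perfect, so the longest perfect 3' overlap is 4.

Longest perfect overlap: 4 complementary base pairs; significant dimer risk (threshold 3).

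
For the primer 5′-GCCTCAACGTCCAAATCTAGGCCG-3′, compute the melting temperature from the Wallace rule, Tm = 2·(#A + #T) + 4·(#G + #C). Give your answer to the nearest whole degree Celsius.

76°C

Base counts: A=6, T=4, G=5, C=9 (length 24).
Tm = 2·(6+4) + 4·(5+9) = 2·10 + 4·14 = 20 + 56 = 76°C.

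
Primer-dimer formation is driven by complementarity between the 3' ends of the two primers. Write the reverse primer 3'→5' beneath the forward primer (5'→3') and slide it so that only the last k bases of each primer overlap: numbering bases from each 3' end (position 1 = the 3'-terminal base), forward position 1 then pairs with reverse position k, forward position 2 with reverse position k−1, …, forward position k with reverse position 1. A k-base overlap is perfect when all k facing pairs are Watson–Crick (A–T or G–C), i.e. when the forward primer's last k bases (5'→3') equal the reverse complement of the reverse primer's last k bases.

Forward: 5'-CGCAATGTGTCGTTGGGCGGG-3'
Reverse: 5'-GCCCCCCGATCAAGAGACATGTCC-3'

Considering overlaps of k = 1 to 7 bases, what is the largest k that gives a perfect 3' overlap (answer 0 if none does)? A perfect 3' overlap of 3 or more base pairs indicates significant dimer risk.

Last 7 bases (5'→3') — forward …GGGCGGG, reverse …CATGTCC.
Reverse complement of the reverse primer's last 7 bases: GGACATG; its first k bases are the reverse complement of the reverse primer's last k bases, so a perfect k-base overlap needs the forward primer's last k bases to equal them.
Comparing (forward last k vs required): k=1: G vs G ✓; k=2: GG vs GG ✓; k=3: GGG vs GGA ✗; k=4: CGGG vs GGAC ✗; k=5: GCGGG vs GGACA ✗; k=6: GGCGGG vs GGACAT ✗; k=7: GGGCGGG vs GGACATG ✗.
Perfect overlaps at k = 1, 2; the largest is 2.

Longest perfect overlap: 2 complementary base pairs; below the dimer-risk threshold (threshold 3).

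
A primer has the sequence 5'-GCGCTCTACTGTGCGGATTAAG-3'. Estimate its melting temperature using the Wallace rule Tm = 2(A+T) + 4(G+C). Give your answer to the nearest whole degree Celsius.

68°C

Base counts: A=4, T=6, G=7, C=5 (length 22).
Tm = 2·(4+6) + 4·(7+5) = 2·10 + 4·12 = 20 + 48 = 68°C.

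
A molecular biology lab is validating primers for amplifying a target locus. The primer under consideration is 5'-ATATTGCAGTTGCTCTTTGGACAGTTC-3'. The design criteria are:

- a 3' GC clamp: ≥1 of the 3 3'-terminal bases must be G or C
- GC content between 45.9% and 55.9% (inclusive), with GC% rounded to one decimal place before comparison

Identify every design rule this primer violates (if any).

Fails: GC content.

Base counts: A=5, T=11, G=6, C=5 (length 27).
GC clamp: 3' end TTC has 1 G/C ✓
GC content: GC 11/27 = 40.7%, outside 45.9–55.9% ✗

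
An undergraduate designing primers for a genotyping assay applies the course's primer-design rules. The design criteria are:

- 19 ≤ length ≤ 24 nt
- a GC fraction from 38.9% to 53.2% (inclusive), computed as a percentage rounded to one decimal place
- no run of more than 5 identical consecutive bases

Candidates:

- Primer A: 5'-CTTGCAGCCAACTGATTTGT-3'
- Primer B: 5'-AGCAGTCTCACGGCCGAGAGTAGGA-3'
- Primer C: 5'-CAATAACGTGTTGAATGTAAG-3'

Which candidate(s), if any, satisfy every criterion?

Primer A (20 nt, A=4 T=7 G=4 C=5): length 20 ✓; GC 9/20 = 45.0% ✓; longest run = 3 ✓ — passes.
Primer B (25 nt, A=7 T=3 G=9 C=6): length 25, outside 19–24 ✗; GC 15/25 = 60.0%, outside 38.9–53.2% ✗; longest run = 2 ✓ — fails.
Primer C (21 nt, A=8 T=6 G=5 C=2): length 21 ✓; GC 7/21 = 33.3%, outside 38.9–53.2% ✗; longest run = 2 ✓ — fails.

Primer A only.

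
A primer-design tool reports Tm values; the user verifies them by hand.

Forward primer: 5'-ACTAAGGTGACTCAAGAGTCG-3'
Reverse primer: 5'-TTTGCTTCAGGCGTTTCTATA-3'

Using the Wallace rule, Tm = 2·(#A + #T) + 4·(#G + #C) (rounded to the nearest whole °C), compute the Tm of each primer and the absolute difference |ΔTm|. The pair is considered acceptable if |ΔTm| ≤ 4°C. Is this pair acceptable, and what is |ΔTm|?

Forward: A=7 T=4 G=6 C=4 → Tm = 2·11 + 4·10 = 62°C.
Reverse: A=3 T=10 G=4 C=4 → Tm = 2·13 + 4·8 = 58°C.
|ΔTm| = |62 − 58| = 4°C, ≤ 4°C.

|ΔTm| = 4°C; the pair is acceptable.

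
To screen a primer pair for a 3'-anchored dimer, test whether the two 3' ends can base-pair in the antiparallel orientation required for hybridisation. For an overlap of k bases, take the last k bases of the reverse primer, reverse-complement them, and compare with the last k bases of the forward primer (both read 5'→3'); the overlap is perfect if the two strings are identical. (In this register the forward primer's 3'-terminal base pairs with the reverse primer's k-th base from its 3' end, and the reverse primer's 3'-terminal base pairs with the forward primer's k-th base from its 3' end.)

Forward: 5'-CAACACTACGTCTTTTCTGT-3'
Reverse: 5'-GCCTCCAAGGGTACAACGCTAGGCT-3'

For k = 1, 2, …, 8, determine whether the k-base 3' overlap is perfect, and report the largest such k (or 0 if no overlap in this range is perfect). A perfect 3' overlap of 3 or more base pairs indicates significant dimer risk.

Longest perfect overlap: 0 complementary base pairs; below the dimer-risk threshold (threshold 3).

Last 8 bases (5'→3') — forward …TTTTCTGT, reverse …GCTAGGCT.
Reverse complement of the reverse primer's last 8 bases: AGCCTAGC; its first k bases are the reverse complement of the reverse primer's last k bases, so a perfect k-base overlap needs the forward primer's last k bases to equal them.
Comparing (forward last k vs required): k=1: T vs A ✗; k=2: GT vs AG ✗; k=3: TGT vs AGC ✗; k=4: CTGT vs AGCC ✗; k=5: TCTGT vs AGCCT ✗; k=6: TTCTGT vs AGCCTA ✗; k=7: TTTCTGT vs AGCCTAG ✗; k=8: TTTTCTGT vs AGCCTAGC ✗.
No overlap length from 1 to 8 is perfect, so the longest perfect 3' overlap is 0.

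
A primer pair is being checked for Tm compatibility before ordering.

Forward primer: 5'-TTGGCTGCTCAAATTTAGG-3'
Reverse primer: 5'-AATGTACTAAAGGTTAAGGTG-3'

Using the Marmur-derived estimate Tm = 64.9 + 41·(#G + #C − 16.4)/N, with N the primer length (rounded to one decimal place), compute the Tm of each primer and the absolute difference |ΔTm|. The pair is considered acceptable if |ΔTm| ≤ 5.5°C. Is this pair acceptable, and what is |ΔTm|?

Forward: G+C = 8, N = 19 → Tm = 64.9 + 41·(8 − 16.4)/19 = 46.8°C.
Reverse: G+C = 7, N = 21 → Tm = 64.9 + 41·(7 − 16.4)/21 = 46.5°C.
|ΔTm| = |46.8 − 46.5| = 0.3°C, ≤ 5.5°C.

|ΔTm| = 0.3°C; the pair is acceptable.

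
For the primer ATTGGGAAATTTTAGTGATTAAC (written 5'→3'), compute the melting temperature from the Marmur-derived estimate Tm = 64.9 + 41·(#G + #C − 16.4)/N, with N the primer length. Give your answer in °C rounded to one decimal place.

Base counts: A=8, T=9, G=5, C=1; G+C = 6, N = 23.
Tm = 64.9 + 41·(6 − 16.4)/23 = 64.9 + -426.40/23 = 46.4°C.

46.4°C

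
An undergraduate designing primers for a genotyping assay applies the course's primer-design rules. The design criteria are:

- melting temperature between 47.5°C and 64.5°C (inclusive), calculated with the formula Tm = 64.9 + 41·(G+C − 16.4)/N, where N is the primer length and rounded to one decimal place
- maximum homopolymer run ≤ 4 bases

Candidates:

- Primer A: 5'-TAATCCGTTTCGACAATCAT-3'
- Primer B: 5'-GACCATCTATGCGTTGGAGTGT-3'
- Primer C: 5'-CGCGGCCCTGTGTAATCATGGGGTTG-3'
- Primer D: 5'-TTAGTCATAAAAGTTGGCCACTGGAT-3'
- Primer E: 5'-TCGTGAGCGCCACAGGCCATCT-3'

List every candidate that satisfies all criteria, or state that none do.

Primer A (20 nt, A=6 T=7 G=2 C=5): Tm = 64.9 + 41·(7 − 16.4)/20 = 45.6°C, outside 47.5–64.5°C ✗; longest run = 3 ✓ — fails.
Primer B (22 nt, A=4 T=7 G=7 C=4): Tm = 64.9 + 41·(11 − 16.4)/22 = 54.8°C ✓; longest run = 2 ✓ — passes.
Primer C (26 nt, A=3 T=7 G=10 C=6): Tm = 64.9 + 41·(16 − 16.4)/26 = 64.3°C ✓; longest run = 4 ✓ — passes.
Primer D (26 nt, A=8 T=8 G=6 C=4): Tm = 64.9 + 41·(10 − 16.4)/26 = 54.8°C ✓; longest run = 4 ✓ — passes.
Primer E (22 nt, A=4 T=4 G=6 C=8): Tm = 64.9 + 41·(14 − 16.4)/22 = 60.4°C ✓; longest run = 2 ✓ — passes.

Primer B, Primer C, Primer D and Primer E.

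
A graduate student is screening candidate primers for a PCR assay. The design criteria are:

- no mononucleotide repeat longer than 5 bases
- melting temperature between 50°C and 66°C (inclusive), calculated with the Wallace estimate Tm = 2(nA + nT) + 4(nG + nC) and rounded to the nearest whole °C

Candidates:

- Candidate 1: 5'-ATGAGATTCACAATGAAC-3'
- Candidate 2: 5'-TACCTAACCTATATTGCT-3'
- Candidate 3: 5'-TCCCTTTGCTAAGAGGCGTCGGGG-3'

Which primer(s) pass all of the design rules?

None of the candidates satisfy all criteria.

Candidate 1 (18 nt, A=8 T=4 G=3 C=3): longest run = 2 ✓; Tm = 2·12 + 4·6 = 48°C, outside 50–66°C ✗ — fails.
Candidate 2 (18 nt, A=5 T=7 G=1 C=5): longest run = 2 ✓; Tm = 2·12 + 4·6 = 48°C, outside 50–66°C ✗ — fails.
Candidate 3 (24 nt, A=3 T=6 G=9 C=6): longest run = 4 ✓; Tm = 2·9 + 4·15 = 78°C, outside 50–66°C ✗ — fails.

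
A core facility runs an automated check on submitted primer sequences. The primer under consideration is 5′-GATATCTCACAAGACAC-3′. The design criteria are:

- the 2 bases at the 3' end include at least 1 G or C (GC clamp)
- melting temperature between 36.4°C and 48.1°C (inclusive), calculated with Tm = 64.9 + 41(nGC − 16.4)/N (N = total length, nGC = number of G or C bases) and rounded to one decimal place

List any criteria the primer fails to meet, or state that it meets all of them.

Base counts: A=7, T=3, G=2, C=5 (length 17).
GC clamp: 3' end AC has 1 G/C ✓
Tm: Tm = 64.9 + 41·(7 − 16.4)/17 = 42.2°C ✓

Meets all criteria.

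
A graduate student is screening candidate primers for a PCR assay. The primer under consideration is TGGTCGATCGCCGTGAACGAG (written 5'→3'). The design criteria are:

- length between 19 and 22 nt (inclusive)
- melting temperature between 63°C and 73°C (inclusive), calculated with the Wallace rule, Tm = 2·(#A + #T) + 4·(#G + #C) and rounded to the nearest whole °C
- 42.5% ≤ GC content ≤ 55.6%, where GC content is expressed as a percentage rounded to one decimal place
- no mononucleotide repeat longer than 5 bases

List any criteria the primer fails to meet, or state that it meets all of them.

Base counts: A=4, T=4, G=8, C=5 (length 21).
length: length 21 ✓
Tm: Tm = 2·8 + 4·13 = 68°C ✓
GC content: GC 13/21 = 61.9%, outside 42.5–55.6% ✗
homopolymer run: longest run = 2 ✓

Fails: GC content.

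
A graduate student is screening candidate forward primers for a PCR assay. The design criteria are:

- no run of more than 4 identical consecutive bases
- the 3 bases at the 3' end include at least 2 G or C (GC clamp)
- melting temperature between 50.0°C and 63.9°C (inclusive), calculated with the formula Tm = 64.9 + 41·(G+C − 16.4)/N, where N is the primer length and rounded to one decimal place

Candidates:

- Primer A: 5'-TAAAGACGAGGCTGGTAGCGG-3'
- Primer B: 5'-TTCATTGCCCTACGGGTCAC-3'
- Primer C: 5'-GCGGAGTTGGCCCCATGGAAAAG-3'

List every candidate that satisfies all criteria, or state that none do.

Primer A and Primer B.

Primer A (21 nt, A=6 T=3 G=9 C=3): longest run = 3 ✓; 3' end CGG has 3 G/C ✓; Tm = 64.9 + 41·(12 − 16.4)/21 = 56.3°C ✓ — passes.
Primer B (20 nt, A=3 T=6 G=4 C=7): longest run = 3 ✓; 3' end CAC has 2 G/C ✓; Tm = 64.9 + 41·(11 − 16.4)/20 = 53.8°C ✓ — passes.
Primer C (23 nt, A=6 T=3 G=9 C=5): longest run = 4 ✓; 3' end AAG has 1 G/C, need ≥2 ✗; Tm = 64.9 + 41·(14 − 16.4)/23 = 60.6°C ✓ — fails.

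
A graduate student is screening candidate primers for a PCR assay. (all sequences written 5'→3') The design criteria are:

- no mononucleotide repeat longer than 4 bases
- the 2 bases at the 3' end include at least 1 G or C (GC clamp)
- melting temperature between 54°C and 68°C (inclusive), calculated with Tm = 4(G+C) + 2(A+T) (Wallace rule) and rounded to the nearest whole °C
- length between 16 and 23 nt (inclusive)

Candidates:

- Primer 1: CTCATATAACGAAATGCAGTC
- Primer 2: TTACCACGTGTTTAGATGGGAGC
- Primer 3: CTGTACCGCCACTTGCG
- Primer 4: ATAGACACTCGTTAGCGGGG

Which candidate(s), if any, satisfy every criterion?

Primer 1, Primer 2, Primer 3 and Primer 4.

Primer 1 (21 nt, A=8 T=5 G=3 C=5): longest run = 3 ✓; 3' end TC has 1 G/C ✓; Tm = 2·13 + 4·8 = 58°C ✓; length 21 ✓ — passes.
Primer 2 (23 nt, A=5 T=7 G=7 C=4): longest run = 3 ✓; 3' end GC has 2 G/C ✓; Tm = 2·12 + 4·11 = 68°C ✓; length 23 ✓ — passes.
Primer 3 (17 nt, A=2 T=4 G=4 C=7): longest run = 2 ✓; 3' end CG has 2 G/C ✓; Tm = 2·6 + 4·11 = 56°C ✓; length 17 ✓ — passes.
Primer 4 (20 nt, A=5 T=4 G=7 C=4): longest run = 4 ✓; 3' end GG has 2 G/C ✓; Tm = 2·9 + 4·11 = 62°C ✓; length 20 ✓ — passes.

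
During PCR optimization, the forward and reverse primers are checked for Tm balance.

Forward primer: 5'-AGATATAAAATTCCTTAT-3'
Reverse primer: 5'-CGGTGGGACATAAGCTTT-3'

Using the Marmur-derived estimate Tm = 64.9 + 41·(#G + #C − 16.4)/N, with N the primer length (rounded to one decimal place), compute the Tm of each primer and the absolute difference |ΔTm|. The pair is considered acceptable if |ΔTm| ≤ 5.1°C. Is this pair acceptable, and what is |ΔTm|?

Forward: G+C = 3, N = 18 → Tm = 64.9 + 41·(3 − 16.4)/18 = 34.4°C.
Reverse: G+C = 9, N = 18 → Tm = 64.9 + 41·(9 − 16.4)/18 = 48.0°C.
|ΔTm| = |34.4 − 48.0| = 13.6°C, > 5.1°C.

|ΔTm| = 13.6°C; the pair is not acceptable.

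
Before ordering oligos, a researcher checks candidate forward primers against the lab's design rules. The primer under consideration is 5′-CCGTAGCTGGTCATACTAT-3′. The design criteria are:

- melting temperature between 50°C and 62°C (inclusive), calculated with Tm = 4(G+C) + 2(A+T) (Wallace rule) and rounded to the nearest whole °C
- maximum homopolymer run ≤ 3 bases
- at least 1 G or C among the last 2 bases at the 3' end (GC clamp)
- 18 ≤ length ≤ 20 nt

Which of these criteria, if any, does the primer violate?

Fails: GC clamp.

Base counts: A=4, T=6, G=4, C=5 (length 19).
Tm: Tm = 2·10 + 4·9 = 56°C ✓
homopolymer run: longest run = 2 ✓
GC clamp: 3' end AT has 0 G/C, need ≥1 ✗
length: length 19 ✓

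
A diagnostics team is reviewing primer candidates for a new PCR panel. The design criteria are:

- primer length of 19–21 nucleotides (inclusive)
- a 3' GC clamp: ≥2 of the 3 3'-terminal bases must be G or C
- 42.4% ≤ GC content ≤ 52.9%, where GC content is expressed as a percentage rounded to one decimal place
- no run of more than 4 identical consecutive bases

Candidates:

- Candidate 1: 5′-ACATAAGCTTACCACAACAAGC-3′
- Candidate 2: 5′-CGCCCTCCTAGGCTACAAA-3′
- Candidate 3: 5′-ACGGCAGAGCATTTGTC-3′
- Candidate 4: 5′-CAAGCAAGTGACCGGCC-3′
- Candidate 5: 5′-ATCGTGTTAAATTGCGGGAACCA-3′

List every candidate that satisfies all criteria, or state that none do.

None of the candidates satisfy all criteria.

Candidate 1 (22 nt, A=10 T=3 G=2 C=7): length 22, outside 19–21 ✗; 3' end AGC has 2 G/C ✓; GC 9/22 = 40.9%, outside 42.4–52.9% ✗; longest run = 2 ✓ — fails.
Candidate 2 (19 nt, A=5 T=3 G=3 C=8): length 19 ✓; 3' end AAA has 0 G/C, need ≥2 ✗; GC 11/19 = 57.9%, outside 42.4–52.9% ✗; longest run = 3 ✓ — fails.
Candidate 3 (17 nt, A=4 T=4 G=5 C=4): length 17, outside 19–21 ✗; 3' end GTC has 2 G/C ✓; GC 9/17 = 52.9% ✓; longest run = 3 ✓ — fails.
Candidate 4 (17 nt, A=5 T=1 G=5 C=6): length 17, outside 19–21 ✗; 3' end GCC has 3 G/C ✓; GC 11/17 = 64.7%, outside 42.4–52.9% ✗; longest run = 2 ✓ — fails.
Candidate 5 (23 nt, A=7 T=6 G=6 C=4): length 23, outside 19–21 ✗; 3' end CCA has 2 G/C ✓; GC 10/23 = 43.5% ✓; longest run = 3 ✓ — fails.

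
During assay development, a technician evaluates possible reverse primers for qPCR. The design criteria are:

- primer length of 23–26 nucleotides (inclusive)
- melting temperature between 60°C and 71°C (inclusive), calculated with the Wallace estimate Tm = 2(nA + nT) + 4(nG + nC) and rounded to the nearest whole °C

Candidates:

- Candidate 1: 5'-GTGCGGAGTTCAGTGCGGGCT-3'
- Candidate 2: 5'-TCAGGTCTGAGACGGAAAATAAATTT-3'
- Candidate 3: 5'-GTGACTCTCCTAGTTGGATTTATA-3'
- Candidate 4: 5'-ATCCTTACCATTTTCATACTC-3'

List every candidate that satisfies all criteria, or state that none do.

Candidate 1 (21 nt, A=2 T=5 G=10 C=4): length 21, outside 23–26 ✗; Tm = 2·7 + 4·14 = 70°C ✓ — fails.
Candidate 2 (26 nt, A=10 T=7 G=6 C=3): length 26 ✓; Tm = 2·17 + 4·9 = 70°C ✓ — passes.
Candidate 3 (24 nt, A=5 T=10 G=5 C=4): length 24 ✓; Tm = 2·15 + 4·9 = 66°C ✓ — passes.
Candidate 4 (21 nt, A=5 T=9 G=0 C=7): length 21, outside 23–26 ✗; Tm = 2·14 + 4·7 = 56°C, outside 60–71°C ✗ — fails.

Candidate 2 and Candidate 3.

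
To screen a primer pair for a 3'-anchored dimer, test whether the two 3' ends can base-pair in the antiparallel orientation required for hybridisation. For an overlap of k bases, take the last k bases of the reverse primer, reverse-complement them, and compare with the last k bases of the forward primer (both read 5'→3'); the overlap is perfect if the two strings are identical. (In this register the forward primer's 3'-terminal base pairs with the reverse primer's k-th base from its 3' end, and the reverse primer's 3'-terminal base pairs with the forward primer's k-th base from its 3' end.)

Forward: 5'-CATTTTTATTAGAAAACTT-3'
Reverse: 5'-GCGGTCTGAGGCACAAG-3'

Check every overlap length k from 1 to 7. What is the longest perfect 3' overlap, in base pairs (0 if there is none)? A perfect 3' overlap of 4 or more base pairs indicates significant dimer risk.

Last 7 bases (5'→3') — forward …AAAACTT, reverse …GCACAAG.
Reverse complement of the reverse primer's last 7 bases: CTTGTGC; its first k bases are the reverse complement of the reverse primer's last k bases, so a perfect k-base overlap needs the forward primer's last k bases to equal them.
Comparing (forward last k vs required): k=1: T vs C ✗; k=2: TT vs CT ✗; k=3: CTT vs CTT ✓; k=4: ACTT vs CTTG ✗; k=5: AACTT vs CTTGT ✗; k=6: AAACTT vs CTTGTG ✗; k=7: AAAACTT vs CTTGTGC ✗.
Only k = 3 is perfect, so the longest perfect 3' overlap is 3.

Longest perfect overlap: 3 complementary base pairs; below the dimer-risk threshold (threshold 4).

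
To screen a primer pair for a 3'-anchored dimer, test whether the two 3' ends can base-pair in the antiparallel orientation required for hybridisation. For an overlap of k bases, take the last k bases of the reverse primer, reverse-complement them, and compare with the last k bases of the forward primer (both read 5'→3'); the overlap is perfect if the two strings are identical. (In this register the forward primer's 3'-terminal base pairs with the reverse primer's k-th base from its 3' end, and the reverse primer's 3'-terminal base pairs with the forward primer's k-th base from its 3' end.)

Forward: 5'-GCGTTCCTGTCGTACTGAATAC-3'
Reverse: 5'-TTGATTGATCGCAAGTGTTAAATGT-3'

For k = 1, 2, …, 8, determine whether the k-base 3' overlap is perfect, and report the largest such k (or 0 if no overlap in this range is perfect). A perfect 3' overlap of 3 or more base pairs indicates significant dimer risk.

Last 8 bases (5'→3') — forward …CTGAATAC, reverse …TTAAATGT.
Reverse complement of the reverse primer's last 8 bases: ACATTTAA; its first k bases are the reverse complement of the reverse primer's last k bases, so a perfect k-base overlap needs the forward primer's last k bases to equal them.
Comparing (forward last k vs required): k=1: C vs A ✗; k=2: AC vs AC ✓; k=3: TAC vs ACA ✗; k=4: ATAC vs ACAT ✗; k=5: AATAC vs ACATT ✗; k=6: GAATAC vs ACATTT ✗; k=7: TGAATAC vs ACATTTA ✗; k=8: CTGAATAC vs ACATTTAA ✗.
Only k = 2 is perfect, so the longest perfect 3' overlap is 2.

Longest perfect overlap: 2 complementary base pairs; below the dimer-risk threshold (threshold 3).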